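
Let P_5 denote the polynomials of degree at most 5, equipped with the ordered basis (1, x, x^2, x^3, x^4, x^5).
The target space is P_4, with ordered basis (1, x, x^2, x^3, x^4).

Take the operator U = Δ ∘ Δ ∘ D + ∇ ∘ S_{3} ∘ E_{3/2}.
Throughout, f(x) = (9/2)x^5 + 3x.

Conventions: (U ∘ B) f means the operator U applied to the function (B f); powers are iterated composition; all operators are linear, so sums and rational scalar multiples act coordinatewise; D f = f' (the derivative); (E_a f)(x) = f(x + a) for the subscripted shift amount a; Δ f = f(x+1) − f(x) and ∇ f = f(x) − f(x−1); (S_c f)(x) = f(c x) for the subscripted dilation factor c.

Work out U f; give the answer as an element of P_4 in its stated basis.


D f = (45/2)x^4 + 3
Δ D f = 90x^3 + 135x^2 + 90x + 45/2
Δ Δ D f = 270x^2 + 540x + 315
E_{3/2} f = (9/2)x^5 + (135/4)x^4 + (405/4)x^3 + (1215/8)x^2 + (3741/32)x + 2475/64
S_{3} E_{3/2} f = (2187/2)x^5 + (10935/4)x^4 + (10935/4)x^3 + (10935/8)x^2 + (11223/32)x + 2475/64
∇ S_{3} E_{3/2} f = (10935/2)x^4 + (10935/4)x^2 + 2475/32
(Δ ∘ Δ ∘ D + ∇ ∘ S_{3} ∘ E_{3/2}) f = (10935/2)x^4 + (12015/4)x^2 + 540x + 12555/32

g(x) = (10935/2)x^4 + (12015/4)x^2 + 540x + 12555/32


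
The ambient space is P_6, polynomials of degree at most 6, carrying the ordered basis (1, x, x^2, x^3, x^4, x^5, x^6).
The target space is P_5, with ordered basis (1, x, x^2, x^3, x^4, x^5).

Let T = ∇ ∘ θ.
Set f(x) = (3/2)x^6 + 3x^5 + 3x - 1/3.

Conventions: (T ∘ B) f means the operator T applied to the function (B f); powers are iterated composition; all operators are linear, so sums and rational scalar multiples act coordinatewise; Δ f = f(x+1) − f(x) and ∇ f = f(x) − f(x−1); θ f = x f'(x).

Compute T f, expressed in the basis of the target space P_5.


θ f = 9x^6 + 15x^5 + 3x
∇ θ f = 54x^5 - 60x^4 + 30x^3 + 15x^2 - 21x + 9

the result is g(x) = 54x^5 - 60x^4 + 30x^3 + 15x^2 - 21x + 9


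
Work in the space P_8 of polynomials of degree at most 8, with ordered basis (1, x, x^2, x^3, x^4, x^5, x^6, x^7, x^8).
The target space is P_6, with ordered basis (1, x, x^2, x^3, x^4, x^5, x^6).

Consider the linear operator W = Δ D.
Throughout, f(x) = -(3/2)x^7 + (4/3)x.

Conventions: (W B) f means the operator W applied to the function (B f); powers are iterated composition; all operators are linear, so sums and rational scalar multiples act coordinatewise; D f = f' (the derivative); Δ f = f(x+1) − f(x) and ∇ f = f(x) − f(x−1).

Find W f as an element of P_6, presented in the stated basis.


the image equals g(x) = -63x^5 - (315/2)x^4 - 210x^3 - (315/2)x^2 - 63x - 21/2

D f = -(21/2)x^6 + 4/3
Δ D f = -63x^5 - (315/2)x^4 - 210x^3 - (315/2)x^2 - 63x - 21/2


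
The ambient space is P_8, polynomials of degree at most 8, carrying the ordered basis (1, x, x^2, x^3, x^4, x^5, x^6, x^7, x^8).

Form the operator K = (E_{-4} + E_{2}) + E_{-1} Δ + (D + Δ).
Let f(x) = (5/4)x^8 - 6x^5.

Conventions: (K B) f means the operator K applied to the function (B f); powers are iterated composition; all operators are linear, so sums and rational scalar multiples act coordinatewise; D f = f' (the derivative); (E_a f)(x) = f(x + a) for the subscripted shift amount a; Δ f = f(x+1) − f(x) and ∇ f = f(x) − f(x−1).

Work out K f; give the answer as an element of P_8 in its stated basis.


the result is g(x) = (5/2)x^8 + 10x^7 + 700x^6 - 3792x^5 + 23770x^4 - 70500x^3 + 148840x^2 - 170700x + 88180

E_{-4} f = (5/4)x^8 - 40x^7 + 560x^6 - 4486x^5 + 22520x^4 - 72640x^3 + 147200x^2 - 171520x + 88064
E_{2} f = (5/4)x^8 + 20x^7 + 140x^6 + 554x^5 + 1340x^4 + 2000x^3 + 1760x^2 + 800x + 128
(E_{-4} + E_{2}) f = (5/2)x^8 - 20x^7 + 700x^6 - 3932x^5 + 23860x^4 - 70640x^3 + 148960x^2 - 170720x + 88192
Δ f = 10x^7 + 35x^6 + 70x^5 + (115/2)x^4 + 10x^3 - 25x^2 - 20x - 19/4
E_{-1} Δ f = 10x^7 - 35x^6 + 70x^5 - (235/2)x^4 + 130x^3 - 95x^2 + 40x - 29/4
D f = 10x^7 - 30x^4
Δ f = 10x^7 + 35x^6 + 70x^5 + (115/2)x^4 + 10x^3 - 25x^2 - 20x - 19/4
(D + Δ) f = 20x^7 + 35x^6 + 70x^5 + (55/2)x^4 + 10x^3 - 25x^2 - 20x - 19/4
((E_{-4} + E_{2}) + E_{-1} Δ + (D + Δ)) f = (5/2)x^8 + 10x^7 + 700x^6 - 3792x^5 + 23770x^4 - 70500x^3 + 148840x^2 - 170700x + 88180


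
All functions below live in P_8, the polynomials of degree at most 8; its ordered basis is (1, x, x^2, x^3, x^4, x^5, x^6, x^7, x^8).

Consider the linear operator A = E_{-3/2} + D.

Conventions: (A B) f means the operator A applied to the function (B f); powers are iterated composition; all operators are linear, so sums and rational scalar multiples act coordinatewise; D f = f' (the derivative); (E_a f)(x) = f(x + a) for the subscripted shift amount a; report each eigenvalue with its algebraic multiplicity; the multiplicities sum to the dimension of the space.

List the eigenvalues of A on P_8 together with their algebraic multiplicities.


image of 1: 1
image of x: x - 1/2
image of x^2: x^2 - x + 9/4
image of x^3: x^3 - (3/2)x^2 + (27/4)x - 27/8
image of x^4: x^4 - 2x^3 + (27/2)x^2 - (27/2)x + 81/16
image of x^5: x^5 - (5/2)x^4 + (45/2)x^3 - (135/4)x^2 + (405/16)x - 243/32
image of x^6: x^6 - 3x^5 + (135/4)x^4 - (135/2)x^3 + (1215/16)x^2 - (729/16)x + 729/64
image of x^7: x^7 - (7/2)x^6 + (189/4)x^5 - (945/8)x^4 + (2835/16)x^3 - (5103/32)x^2 + (5103/64)x - 2187/128
image of x^8: x^8 - 4x^7 + 63x^6 - 189x^5 + (2835/8)x^4 - (1701/4)x^3 + (5103/16)x^2 - (2187/16)x + 6561/256
the matrix is upper triangular; its diagonal is (1, 1, 1, 1, 1, 1, 1, 1, 1)
for a triangular matrix the eigenvalues are the diagonal entries, with algebraic multiplicity their repetition count

λ = 1 (multiplicity 9)


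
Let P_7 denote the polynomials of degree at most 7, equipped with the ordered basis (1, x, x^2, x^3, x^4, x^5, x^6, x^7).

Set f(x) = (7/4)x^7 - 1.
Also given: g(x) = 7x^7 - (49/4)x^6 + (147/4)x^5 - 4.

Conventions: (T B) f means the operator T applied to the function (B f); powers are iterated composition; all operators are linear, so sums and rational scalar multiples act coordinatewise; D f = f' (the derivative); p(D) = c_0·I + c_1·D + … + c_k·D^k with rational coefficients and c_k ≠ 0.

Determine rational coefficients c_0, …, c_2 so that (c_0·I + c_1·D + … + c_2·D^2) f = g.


D^0 f = (7/4)x^7 - 1
D^1 f = (49/4)x^6
D^2 f = (147/2)x^5
matching coefficients of g against c_0 f + c_1 Df + … from the top degree down determines the c_i
solution: c_0 = 4, c_1 = -1, c_2 = 1/2

c_0 = 4, c_1 = -1, c_2 = 1/2


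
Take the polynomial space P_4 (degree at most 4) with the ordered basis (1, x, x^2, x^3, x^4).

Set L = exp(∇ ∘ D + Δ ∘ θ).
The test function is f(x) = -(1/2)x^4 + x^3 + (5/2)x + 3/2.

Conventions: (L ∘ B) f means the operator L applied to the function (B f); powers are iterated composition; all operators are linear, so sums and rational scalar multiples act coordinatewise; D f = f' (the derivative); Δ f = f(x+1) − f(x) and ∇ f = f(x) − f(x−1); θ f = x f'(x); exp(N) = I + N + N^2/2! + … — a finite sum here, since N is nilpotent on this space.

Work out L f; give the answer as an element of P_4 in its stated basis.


order-1 term: -8x^3 - 9x^2 + 13x - 3/2
order-2 term: -36x^2 - 78x - 23/2
order-3 term: -48x - 74
order-4 term: -12
the series for exp(∇ ∘ D + Δ ∘ θ) f terminates at order 4
exp(∇ ∘ D + Δ ∘ θ) f = -(1/2)x^4 - 7x^3 - 45x^2 - (221/2)x - 195/2

g(x) = -(1/2)x^4 - 7x^3 - 45x^2 - (221/2)x - 195/2


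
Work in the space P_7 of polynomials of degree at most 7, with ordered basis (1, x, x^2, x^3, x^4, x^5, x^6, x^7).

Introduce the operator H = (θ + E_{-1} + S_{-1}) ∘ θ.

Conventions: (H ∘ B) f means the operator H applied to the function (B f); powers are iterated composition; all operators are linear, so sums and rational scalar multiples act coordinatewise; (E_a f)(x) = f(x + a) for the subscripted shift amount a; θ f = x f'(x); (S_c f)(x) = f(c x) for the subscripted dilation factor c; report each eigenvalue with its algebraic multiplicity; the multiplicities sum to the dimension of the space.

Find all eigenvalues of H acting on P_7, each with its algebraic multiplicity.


λ = 0 (multiplicity 1), λ = 1 (multiplicity 1), λ = 8 (multiplicity 1), λ = 9 (multiplicity 1), λ = 24 (multiplicity 1), λ = 25 (multiplicity 1), λ = 48 (multiplicity 1), λ = 49 (multiplicity 1)

image of 1: 0
image of x: x - 1
image of x^2: 8x^2 - 4x + 2
image of x^3: 9x^3 - 9x^2 + 9x - 3
image of x^4: 24x^4 - 16x^3 + 24x^2 - 16x + 4
image of x^5: 25x^5 - 25x^4 + 50x^3 - 50x^2 + 25x - 5
image of x^6: 48x^6 - 36x^5 + 90x^4 - 120x^3 + 90x^2 - 36x + 6
image of x^7: 49x^7 - 49x^6 + 147x^5 - 245x^4 + 245x^3 - 147x^2 + 49x - 7
the matrix is upper triangular; its diagonal is (0, 1, 8, 9, 24, 25, 48, 49)
for a triangular matrix the eigenvalues are the diagonal entries, with algebraic multiplicity their repetition count


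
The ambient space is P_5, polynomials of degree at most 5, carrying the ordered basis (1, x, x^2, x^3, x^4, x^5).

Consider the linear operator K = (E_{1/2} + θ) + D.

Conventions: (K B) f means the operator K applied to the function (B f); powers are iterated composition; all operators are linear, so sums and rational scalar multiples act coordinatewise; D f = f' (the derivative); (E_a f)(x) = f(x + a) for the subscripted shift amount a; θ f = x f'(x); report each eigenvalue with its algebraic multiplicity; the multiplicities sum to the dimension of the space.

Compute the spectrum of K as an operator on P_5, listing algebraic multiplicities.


image of 1: 1
image of x: 2x + 3/2
image of x^2: 3x^2 + 3x + 1/4
image of x^3: 4x^3 + (9/2)x^2 + (3/4)x + 1/8
image of x^4: 5x^4 + 6x^3 + (3/2)x^2 + (1/2)x + 1/16
image of x^5: 6x^5 + (15/2)x^4 + (5/2)x^3 + (5/4)x^2 + (5/16)x + 1/32
the matrix is upper triangular; its diagonal is (1, 2, 3, 4, 5, 6)
for a triangular matrix the eigenvalues are the diagonal entries, with algebraic multiplicity their repetition count

λ = 1 (multiplicity 1), λ = 2 (multiplicity 1), λ = 3 (multiplicity 1), λ = 4 (multiplicity 1), λ = 5 (multiplicity 1), λ = 6 (multiplicity 1)


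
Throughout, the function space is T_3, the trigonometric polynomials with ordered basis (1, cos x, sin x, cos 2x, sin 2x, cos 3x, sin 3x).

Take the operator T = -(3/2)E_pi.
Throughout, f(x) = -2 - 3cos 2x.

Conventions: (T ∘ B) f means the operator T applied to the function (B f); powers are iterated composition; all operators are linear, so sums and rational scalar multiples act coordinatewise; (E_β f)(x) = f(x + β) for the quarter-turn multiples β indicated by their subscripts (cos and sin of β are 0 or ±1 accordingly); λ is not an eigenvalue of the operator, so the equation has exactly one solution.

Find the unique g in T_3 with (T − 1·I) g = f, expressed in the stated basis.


the result is g(x) = 4/5 + (6/5)cos 2x

write g with unknown coordinates in the stated basis and equate coefficients in (T − 1·I) g = f
solving from the highest basis element down gives g = 4/5 + (6/5)cos 2x
check: T g = -6/5 - (9/5)cos 2x
so T g − 1·g = -2 - 3cos 2x = f ✓


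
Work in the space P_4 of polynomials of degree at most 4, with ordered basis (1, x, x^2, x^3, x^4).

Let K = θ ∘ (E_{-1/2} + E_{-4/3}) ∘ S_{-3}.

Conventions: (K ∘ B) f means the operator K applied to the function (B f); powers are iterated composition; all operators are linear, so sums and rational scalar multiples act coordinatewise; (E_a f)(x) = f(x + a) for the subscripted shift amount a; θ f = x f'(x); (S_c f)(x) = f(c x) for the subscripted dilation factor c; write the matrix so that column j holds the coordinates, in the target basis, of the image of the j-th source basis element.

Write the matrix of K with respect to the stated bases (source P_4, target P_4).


image of 1: 0
image of x: -6x
image of x^2: 36x^2 - 33x
image of x^3: -162x^3 + 297x^2 - (657/4)x
image of x^4: 648x^4 - 1782x^3 + 1971x^2 - (1617/2)x
each image's coordinates form column j of the matrix

the matrix is [[0, 0, 0, 0, 0]; [0, -6, -33, -657/4, -1617/2]; [0, 0, 36, 297, 1971]; [0, 0, 0, -162, -1782]; [0, 0, 0, 0, 648]] (rows listed top to bottom)


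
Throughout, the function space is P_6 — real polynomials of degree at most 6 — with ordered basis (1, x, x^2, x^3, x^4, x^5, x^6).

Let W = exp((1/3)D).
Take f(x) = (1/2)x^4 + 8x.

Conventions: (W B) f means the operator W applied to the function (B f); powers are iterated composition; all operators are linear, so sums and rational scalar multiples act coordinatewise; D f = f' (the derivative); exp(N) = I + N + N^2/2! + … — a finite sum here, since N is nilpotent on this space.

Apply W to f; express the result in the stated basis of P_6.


order-1 term: (2/3)x^3 + 8/3
order-2 term: (1/3)x^2
order-3 term: (2/27)x
order-4 term: 1/162
the series for exp((1/3)D) f terminates at order 4
exp((1/3)D) f = (1/2)x^4 + (2/3)x^3 + (1/3)x^2 + (218/27)x + 433/162

the result is g(x) = (1/2)x^4 + (2/3)x^3 + (1/3)x^2 + (218/27)x + 433/162


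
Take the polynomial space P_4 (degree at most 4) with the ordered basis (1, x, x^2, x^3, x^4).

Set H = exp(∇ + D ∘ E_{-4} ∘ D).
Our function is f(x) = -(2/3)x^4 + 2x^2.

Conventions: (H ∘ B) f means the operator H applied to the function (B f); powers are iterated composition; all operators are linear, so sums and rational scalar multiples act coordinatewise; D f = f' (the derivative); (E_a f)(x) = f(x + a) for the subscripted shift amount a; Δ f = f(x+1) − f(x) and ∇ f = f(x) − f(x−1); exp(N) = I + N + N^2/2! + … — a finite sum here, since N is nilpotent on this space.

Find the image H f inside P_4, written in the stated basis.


order-1 term: -(8/3)x^3 - 4x^2 + (196/3)x - 376/3
order-2 term: -4x^2 - 8x + 184/3
order-3 term: -(8/3)x - 4
order-4 term: -2/3
the series for exp(∇ + D ∘ E_{-4} ∘ D) f terminates at order 4
exp(∇ + D ∘ E_{-4} ∘ D) f = -(2/3)x^4 - (8/3)x^3 - 6x^2 + (164/3)x - 206/3

g(x) = -(2/3)x^4 - (8/3)x^3 - 6x^2 + (164/3)x - 206/3


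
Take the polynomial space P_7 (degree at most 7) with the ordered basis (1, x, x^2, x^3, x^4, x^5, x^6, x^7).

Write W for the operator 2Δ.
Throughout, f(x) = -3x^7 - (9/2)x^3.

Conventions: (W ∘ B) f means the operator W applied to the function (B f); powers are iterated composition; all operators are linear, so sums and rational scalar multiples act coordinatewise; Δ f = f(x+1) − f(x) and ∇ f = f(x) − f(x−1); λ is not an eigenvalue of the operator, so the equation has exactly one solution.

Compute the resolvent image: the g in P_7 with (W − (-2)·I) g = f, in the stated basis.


g(x) = -(3/2)x^7 + (21/2)x^6 - (63/2)x^5 + (105/2)x^4 - (219/4)x^3 + (153/4)x^2 - (69/4)x + 15/4

write g with unknown coordinates in the stated basis and equate coefficients in (W − (-2)·I) g = f
solving from the highest basis element down gives g = -(3/2)x^7 + (21/2)x^6 - (63/2)x^5 + (105/2)x^4 - (219/4)x^3 + (153/4)x^2 - (69/4)x + 15/4
check: W g = -21x^6 + 63x^5 - 105x^4 + 105x^3 - (153/2)x^2 + (69/2)x - 15/2
so W g − (-2)·g = -3x^7 - (9/2)x^3 = f ✓


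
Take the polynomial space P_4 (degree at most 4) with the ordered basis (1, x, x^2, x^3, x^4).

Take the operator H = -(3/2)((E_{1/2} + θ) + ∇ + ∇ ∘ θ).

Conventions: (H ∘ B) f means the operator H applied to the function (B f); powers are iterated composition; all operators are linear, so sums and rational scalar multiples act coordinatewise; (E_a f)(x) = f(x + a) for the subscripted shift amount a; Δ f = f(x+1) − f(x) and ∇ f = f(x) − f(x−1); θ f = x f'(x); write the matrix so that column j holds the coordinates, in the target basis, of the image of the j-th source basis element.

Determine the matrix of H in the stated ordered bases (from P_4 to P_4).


image of 1: -3/2
image of x: -3x - 15/4
image of x^2: -(9/2)x^2 - (21/2)x + 33/8
image of x^3: -6x^3 - (81/4)x^2 + (135/8)x - 99/16
image of x^4: -(15/2)x^4 - 33x^3 + (171/4)x^2 - (123/4)x + 237/32
each image's coordinates form column j of the matrix

the matrix is [[-3/2, -15/4, 33/8, -99/16, 237/32]; [0, -3, -21/2, 135/8, -123/4]; [0, 0, -9/2, -81/4, 171/4]; [0, 0, 0, -6, -33]; [0, 0, 0, 0, -15/2]] (rows listed top to bottom)


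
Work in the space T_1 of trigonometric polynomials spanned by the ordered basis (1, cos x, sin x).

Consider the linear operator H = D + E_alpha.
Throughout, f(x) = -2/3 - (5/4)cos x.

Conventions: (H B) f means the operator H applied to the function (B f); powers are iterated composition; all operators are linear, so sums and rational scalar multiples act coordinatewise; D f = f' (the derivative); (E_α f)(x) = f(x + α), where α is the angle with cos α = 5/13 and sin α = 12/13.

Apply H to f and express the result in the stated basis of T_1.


D f = (5/4)sin x
E_alpha f = -2/3 - (25/52)cos x + (15/13)sin x
(D + E_alpha) f = -2/3 - (25/52)cos x + (125/52)sin x

the image equals g(x) = -2/3 - (25/52)cos x + (125/52)sin x


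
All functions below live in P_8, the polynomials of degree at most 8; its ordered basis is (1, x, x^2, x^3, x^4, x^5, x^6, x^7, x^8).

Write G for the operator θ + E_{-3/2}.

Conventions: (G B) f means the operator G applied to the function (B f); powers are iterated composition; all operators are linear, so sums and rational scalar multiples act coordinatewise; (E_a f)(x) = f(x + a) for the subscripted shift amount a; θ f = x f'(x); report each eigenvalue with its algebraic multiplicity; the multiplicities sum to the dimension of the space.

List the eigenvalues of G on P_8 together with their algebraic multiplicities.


λ = 1 (multiplicity 1), λ = 2 (multiplicity 1), λ = 3 (multiplicity 1), λ = 4 (multiplicity 1), λ = 5 (multiplicity 1), λ = 6 (multiplicity 1), λ = 7 (multiplicity 1), λ = 8 (multiplicity 1), λ = 9 (multiplicity 1)

image of 1: 1
image of x: 2x - 3/2
image of x^2: 3x^2 - 3x + 9/4
image of x^3: 4x^3 - (9/2)x^2 + (27/4)x - 27/8
image of x^4: 5x^4 - 6x^3 + (27/2)x^2 - (27/2)x + 81/16
image of x^5: 6x^5 - (15/2)x^4 + (45/2)x^3 - (135/4)x^2 + (405/16)x - 243/32
image of x^6: 7x^6 - 9x^5 + (135/4)x^4 - (135/2)x^3 + (1215/16)x^2 - (729/16)x + 729/64
image of x^7: 8x^7 - (21/2)x^6 + (189/4)x^5 - (945/8)x^4 + (2835/16)x^3 - (5103/32)x^2 + (5103/64)x - 2187/128
image of x^8: 9x^8 - 12x^7 + 63x^6 - 189x^5 + (2835/8)x^4 - (1701/4)x^3 + (5103/16)x^2 - (2187/16)x + 6561/256
the matrix is upper triangular; its diagonal is (1, 2, 3, 4, 5, 6, 7, 8, 9)
for a triangular matrix the eigenvalues are the diagonal entries, with algebraic multiplicity their repetition count


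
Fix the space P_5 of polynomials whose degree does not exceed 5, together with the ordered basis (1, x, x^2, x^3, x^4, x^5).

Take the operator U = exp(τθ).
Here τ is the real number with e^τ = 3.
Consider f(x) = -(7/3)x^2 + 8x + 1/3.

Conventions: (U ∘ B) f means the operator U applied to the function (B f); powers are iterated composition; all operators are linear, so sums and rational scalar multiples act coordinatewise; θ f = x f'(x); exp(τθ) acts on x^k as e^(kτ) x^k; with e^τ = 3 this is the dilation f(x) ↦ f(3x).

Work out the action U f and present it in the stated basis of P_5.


the result is g(x) = -21x^2 + 24x + 1/3

exp(τθ) x^k = e^(kτ) x^k; with e^τ = 3 this sends x^k to 3^k x^k
x ↦ 3 x
x^2 ↦ 9 x^2
applying this coordinatewise to f: exp(τθ) f = -21x^2 + 24x + 1/3


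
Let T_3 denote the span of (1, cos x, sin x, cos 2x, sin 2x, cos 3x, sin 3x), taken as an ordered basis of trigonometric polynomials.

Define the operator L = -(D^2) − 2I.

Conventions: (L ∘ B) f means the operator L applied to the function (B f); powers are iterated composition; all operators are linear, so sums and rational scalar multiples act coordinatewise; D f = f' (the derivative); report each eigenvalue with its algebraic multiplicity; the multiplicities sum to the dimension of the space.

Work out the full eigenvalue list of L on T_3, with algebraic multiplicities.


λ = -2 (multiplicity 1), λ = -1 (multiplicity 2), λ = 2 (multiplicity 2), λ = 7 (multiplicity 2)

image of 1: -2
image of cos x: -cos x
image of sin x: -sin x
image of cos 2x: 2cos 2x
image of sin 2x: 2sin 2x
image of cos 3x: 7cos 3x
image of sin 3x: 7sin 3x
the matrix is diagonal; its diagonal is (-2, -1, -1, 2, 2, 7, 7)
for a triangular matrix the eigenvalues are the diagonal entries, with algebraic multiplicity their repetition count


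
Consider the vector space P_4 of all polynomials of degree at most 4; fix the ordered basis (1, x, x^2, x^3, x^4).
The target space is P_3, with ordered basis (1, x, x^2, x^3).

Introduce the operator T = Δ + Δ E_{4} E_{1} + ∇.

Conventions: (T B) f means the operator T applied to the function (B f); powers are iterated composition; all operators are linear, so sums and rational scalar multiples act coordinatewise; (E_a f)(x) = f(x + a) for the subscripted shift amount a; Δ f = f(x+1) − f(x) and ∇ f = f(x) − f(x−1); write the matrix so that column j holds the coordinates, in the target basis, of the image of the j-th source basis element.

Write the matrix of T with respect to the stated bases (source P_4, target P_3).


the matrix is [[0, 3, 11, 93, 671]; [0, 0, 6, 33, 372]; [0, 0, 0, 9, 66]; [0, 0, 0, 0, 12]] (rows listed top to bottom)

image of 1: 0
image of x: 3
image of x^2: 6x + 11
image of x^3: 9x^2 + 33x + 93
image of x^4: 12x^3 + 66x^2 + 372x + 671
each image's coordinates form column j of the matrix


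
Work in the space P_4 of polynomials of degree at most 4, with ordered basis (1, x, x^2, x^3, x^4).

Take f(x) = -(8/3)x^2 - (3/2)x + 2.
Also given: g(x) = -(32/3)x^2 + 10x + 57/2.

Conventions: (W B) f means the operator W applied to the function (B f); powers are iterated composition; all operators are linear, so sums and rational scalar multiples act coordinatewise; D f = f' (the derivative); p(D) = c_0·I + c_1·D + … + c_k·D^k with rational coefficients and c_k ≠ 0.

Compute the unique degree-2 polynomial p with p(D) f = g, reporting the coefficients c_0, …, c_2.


p(D) = 4·I − 3·D − 3·D^2, i.e. c_0 = 4, c_1 = -3, c_2 = -3

D^0 f = -(8/3)x^2 - (3/2)x + 2
D^1 f = -(16/3)x - 3/2
D^2 f = -16/3
matching coefficients of g against c_0 f + c_1 Df + … from the top degree down determines the c_i
solution: c_0 = 4, c_1 = -3, c_2 = -3


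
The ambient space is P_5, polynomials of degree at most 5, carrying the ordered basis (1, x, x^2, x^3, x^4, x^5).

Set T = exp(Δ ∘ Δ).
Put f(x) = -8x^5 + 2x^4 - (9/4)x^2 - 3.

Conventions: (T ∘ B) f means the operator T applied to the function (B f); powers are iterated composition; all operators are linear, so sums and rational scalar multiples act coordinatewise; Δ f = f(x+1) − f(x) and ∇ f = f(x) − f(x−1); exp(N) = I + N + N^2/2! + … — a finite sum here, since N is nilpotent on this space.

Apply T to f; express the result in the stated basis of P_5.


g(x) = -8x^5 + 2x^4 - 160x^3 - (1833/4)x^2 - 992x - 2311/2

order-1 term: -160x^3 - 456x^2 - 512x - 433/2
order-2 term: -480x - 936
the series for exp(Δ ∘ Δ) f terminates at order 2
exp(Δ ∘ Δ) f = -8x^5 + 2x^4 - 160x^3 - (1833/4)x^2 - 992x - 2311/2


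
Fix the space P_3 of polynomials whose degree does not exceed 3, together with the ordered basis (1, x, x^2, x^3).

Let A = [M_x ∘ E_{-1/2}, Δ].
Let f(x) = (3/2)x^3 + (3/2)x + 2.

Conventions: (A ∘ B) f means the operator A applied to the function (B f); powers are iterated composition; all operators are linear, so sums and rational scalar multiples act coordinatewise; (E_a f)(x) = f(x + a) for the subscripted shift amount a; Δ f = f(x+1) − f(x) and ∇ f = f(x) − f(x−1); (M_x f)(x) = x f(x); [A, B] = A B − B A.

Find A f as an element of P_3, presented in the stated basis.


Δ f = (9/2)x^2 + (9/2)x + 3
E_{-1/2} Δ f = (9/2)x^2 + 15/8
M_x E_{-1/2} Δ f = (9/2)x^3 + (15/8)x
E_{-1/2} f = (3/2)x^3 - (9/4)x^2 + (21/8)x + 17/16
M_x E_{-1/2} f = (3/2)x^4 - (9/4)x^3 + (21/8)x^2 + (17/16)x
Δ (M_x ∘ E_{-1/2}) f = 6x^3 + (9/4)x^2 + (9/2)x + 47/16
[M_x ∘ E_{-1/2}, Δ] f = -(3/2)x^3 - (9/4)x^2 - (21/8)x - 47/16

the result is g(x) = -(3/2)x^3 - (9/4)x^2 - (21/8)x - 47/16


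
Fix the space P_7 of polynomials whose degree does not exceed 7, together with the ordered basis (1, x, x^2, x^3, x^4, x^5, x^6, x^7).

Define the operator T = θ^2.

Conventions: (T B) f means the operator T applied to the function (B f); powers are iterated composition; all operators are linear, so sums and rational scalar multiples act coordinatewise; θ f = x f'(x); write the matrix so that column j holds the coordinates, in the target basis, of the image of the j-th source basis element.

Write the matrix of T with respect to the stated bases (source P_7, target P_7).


image of 1: 0
image of x: x
image of x^2: 4x^2
image of x^3: 9x^3
image of x^4: 16x^4
image of x^5: 25x^5
image of x^6: 36x^6
image of x^7: 49x^7
each image's coordinates form column j of the matrix

the matrix is [[0, 0, 0, 0, 0, 0, 0, 0]; [0, 1, 0, 0, 0, 0, 0, 0]; [0, 0, 4, 0, 0, 0, 0, 0]; [0, 0, 0, 9, 0, 0, 0, 0]; [0, 0, 0, 0, 16, 0, 0, 0]; [0, 0, 0, 0, 0, 25, 0, 0]; [0, 0, 0, 0, 0, 0, 36, 0]; [0, 0, 0, 0, 0, 0, 0, 49]] (rows listed top to bottom)


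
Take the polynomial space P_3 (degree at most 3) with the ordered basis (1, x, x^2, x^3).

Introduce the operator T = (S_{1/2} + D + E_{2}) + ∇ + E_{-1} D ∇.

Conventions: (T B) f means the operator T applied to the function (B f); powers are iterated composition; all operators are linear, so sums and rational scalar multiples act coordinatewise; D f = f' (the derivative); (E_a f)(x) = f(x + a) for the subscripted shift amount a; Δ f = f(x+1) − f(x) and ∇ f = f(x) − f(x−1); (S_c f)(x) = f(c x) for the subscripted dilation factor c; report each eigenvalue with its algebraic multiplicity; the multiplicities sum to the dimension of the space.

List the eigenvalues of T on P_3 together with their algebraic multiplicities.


λ = 9/8 (multiplicity 1), λ = 5/4 (multiplicity 1), λ = 3/2 (multiplicity 1), λ = 2 (multiplicity 1)

image of 1: 2
image of x: (3/2)x + 4
image of x^2: (5/4)x^2 + 8x + 5
image of x^3: (9/8)x^3 + 12x^2 + 15x
the matrix is upper triangular; its diagonal is (2, 3/2, 5/4, 9/8)
for a triangular matrix the eigenvalues are the diagonal entries, with algebraic multiplicity their repetition count


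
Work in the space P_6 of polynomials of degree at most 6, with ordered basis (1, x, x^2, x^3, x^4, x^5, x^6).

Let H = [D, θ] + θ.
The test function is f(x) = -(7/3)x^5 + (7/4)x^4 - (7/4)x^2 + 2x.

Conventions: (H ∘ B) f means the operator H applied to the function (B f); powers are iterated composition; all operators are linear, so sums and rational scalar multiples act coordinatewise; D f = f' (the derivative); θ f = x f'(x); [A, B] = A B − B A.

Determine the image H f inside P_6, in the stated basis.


the result is g(x) = -(35/3)x^5 - (14/3)x^4 + 7x^3 - (7/2)x^2 - (3/2)x + 2

θ f = -(35/3)x^5 + 7x^4 - (7/2)x^2 + 2x
D θ f = -(175/3)x^4 + 28x^3 - 7x + 2
D f = -(35/3)x^4 + 7x^3 - (7/2)x + 2
θ D f = -(140/3)x^4 + 21x^3 - (7/2)x
[D, θ] f = -(35/3)x^4 + 7x^3 - (7/2)x + 2
θ f = -(35/3)x^5 + 7x^4 - (7/2)x^2 + 2x
([D, θ] + θ) f = -(35/3)x^5 - (14/3)x^4 + 7x^3 - (7/2)x^2 - (3/2)x + 2


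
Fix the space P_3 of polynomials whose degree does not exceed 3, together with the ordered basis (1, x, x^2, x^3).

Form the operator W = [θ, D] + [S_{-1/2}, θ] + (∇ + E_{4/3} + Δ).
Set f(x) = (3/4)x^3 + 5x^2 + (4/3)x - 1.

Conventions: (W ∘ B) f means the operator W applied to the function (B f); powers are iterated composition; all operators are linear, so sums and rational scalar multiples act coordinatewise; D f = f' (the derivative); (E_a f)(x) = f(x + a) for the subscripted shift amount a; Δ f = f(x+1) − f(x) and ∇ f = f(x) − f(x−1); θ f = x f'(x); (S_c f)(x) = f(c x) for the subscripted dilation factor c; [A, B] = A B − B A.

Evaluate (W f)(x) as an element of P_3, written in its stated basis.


D f = (9/4)x^2 + 10x + 4/3
θ D f = (9/2)x^2 + 10x
θ f = (9/4)x^3 + 10x^2 + (4/3)x
D θ f = (27/4)x^2 + 20x + 4/3
[θ, D] f = -(9/4)x^2 - 10x - 4/3
θ f = (9/4)x^3 + 10x^2 + (4/3)x
S_{-1/2} θ f = -(9/32)x^3 + (5/2)x^2 - (2/3)x
S_{-1/2} f = -(3/32)x^3 + (5/4)x^2 - (2/3)x - 1
θ S_{-1/2} f = -(9/32)x^3 + (5/2)x^2 - (2/3)x
[S_{-1/2}, θ] f = 0
∇ f = (9/4)x^2 + (31/4)x - 35/12
E_{4/3} f = (3/4)x^3 + 8x^2 + (56/3)x + 103/9
Δ f = (9/4)x^2 + (49/4)x + 85/12
(∇ + E_{4/3} + Δ) f = (3/4)x^3 + (25/2)x^2 + (116/3)x + 281/18
([θ, D] + [S_{-1/2}, θ] + (∇ + E_{4/3} + Δ)) f = (3/4)x^3 + (41/4)x^2 + (86/3)x + 257/18

g(x) = (3/4)x^3 + (41/4)x^2 + (86/3)x + 257/18


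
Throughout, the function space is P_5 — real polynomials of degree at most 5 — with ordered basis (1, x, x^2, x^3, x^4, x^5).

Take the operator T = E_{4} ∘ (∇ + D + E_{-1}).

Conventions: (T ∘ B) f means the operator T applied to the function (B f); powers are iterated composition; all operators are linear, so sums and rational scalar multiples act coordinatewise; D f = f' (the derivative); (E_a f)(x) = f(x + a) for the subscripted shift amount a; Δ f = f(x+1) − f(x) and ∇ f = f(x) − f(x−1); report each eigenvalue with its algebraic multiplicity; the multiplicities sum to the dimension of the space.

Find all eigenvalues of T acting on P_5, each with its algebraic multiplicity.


λ = 1 (multiplicity 6)

image of 1: 1
image of x: x + 5
image of x^2: x^2 + 10x + 24
image of x^3: x^3 + 15x^2 + 72x + 112
image of x^4: x^4 + 20x^3 + 144x^2 + 448x + 512
image of x^5: x^5 + 25x^4 + 240x^3 + 1120x^2 + 2560x + 2304
the matrix is upper triangular; its diagonal is (1, 1, 1, 1, 1, 1)
for a triangular matrix the eigenvalues are the diagonal entries, with algebraic multiplicity their repetition count


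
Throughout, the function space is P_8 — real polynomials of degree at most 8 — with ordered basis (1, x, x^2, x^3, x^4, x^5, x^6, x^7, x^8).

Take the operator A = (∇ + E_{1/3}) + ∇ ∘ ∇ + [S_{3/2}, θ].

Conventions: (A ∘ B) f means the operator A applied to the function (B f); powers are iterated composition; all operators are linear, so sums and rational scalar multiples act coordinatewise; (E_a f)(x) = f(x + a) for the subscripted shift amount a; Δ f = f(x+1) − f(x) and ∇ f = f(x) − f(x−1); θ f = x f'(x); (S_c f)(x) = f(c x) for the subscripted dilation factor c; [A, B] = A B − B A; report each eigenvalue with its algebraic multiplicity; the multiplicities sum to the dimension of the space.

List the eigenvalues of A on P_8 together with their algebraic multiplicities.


λ = 1 (multiplicity 9)

image of 1: 1
image of x: x + 4/3
image of x^2: x^2 + (8/3)x + 10/9
image of x^3: x^3 + 4x^2 + (10/3)x - 134/27
image of x^4: x^4 + (16/3)x^3 + (20/3)x^2 - (536/27)x + 1054/81
image of x^5: x^5 + (20/3)x^4 + (100/9)x^3 - (1340/27)x^2 + (5270/81)x - 7046/243
image of x^6: x^6 + 8x^5 + (50/3)x^4 - (2680/27)x^3 + (5270/27)x^2 - (14092/81)x + 44470/729
image of x^7: x^7 + (28/3)x^6 + (70/3)x^5 - (4690/27)x^4 + (36890/81)x^3 - (49322/81)x^2 + (311290/729)x - 273374/2187
image of x^8: x^8 + (32/3)x^7 + (280/9)x^6 - (7504/27)x^5 + (73780/81)x^4 - (394576/243)x^3 + (1245160/729)x^2 - (2186992/2187)x + 1659934/6561
the matrix is upper triangular; its diagonal is (1, 1, 1, 1, 1, 1, 1, 1, 1)
for a triangular matrix the eigenvalues are the diagonal entries, with algebraic multiplicity their repetition count


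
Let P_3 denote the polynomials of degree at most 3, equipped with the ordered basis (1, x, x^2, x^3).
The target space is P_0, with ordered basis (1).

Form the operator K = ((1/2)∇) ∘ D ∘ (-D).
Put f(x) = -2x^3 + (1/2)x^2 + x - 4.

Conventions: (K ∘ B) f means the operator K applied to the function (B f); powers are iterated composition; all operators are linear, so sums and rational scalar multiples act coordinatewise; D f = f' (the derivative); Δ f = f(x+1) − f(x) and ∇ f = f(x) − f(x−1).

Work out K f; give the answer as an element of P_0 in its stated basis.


the result is g(x) = 6

D f = -6x^2 + x + 1
(-D) f = 6x^2 - x - 1
D (-D) f = 12x - 1
∇ D (-D) f = 12
((1/2)∇) D (-D) f = 6


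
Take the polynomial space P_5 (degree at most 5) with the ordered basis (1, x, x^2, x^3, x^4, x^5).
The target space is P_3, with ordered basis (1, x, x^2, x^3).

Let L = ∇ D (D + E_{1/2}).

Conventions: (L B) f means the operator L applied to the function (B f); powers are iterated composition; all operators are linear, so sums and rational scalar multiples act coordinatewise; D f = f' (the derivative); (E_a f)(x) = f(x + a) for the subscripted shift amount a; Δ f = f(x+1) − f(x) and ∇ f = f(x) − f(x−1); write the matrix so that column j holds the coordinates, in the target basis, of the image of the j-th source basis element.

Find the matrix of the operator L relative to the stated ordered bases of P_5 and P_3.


image of 1: 0
image of x: 0
image of x^2: 2
image of x^3: 6x + 6
image of x^4: 12x^2 + 24x - 11
image of x^5: 20x^3 + 60x^2 - 55x + 20
each image's coordinates form column j of the matrix

the matrix is [[0, 0, 2, 6, -11, 20]; [0, 0, 0, 6, 24, -55]; [0, 0, 0, 0, 12, 60]; [0, 0, 0, 0, 0, 20]] (rows listed top to bottom)


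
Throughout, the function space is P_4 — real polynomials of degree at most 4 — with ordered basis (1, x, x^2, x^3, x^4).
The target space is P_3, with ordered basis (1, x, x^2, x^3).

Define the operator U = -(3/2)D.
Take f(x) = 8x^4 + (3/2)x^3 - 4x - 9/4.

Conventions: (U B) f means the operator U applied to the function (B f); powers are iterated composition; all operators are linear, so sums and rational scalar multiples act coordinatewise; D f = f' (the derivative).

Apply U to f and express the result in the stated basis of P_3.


the image equals g(x) = -48x^3 - (27/4)x^2 + 6

D f = 32x^3 + (9/2)x^2 - 4
(-(3/2)D) f = -48x^3 - (27/4)x^2 + 6


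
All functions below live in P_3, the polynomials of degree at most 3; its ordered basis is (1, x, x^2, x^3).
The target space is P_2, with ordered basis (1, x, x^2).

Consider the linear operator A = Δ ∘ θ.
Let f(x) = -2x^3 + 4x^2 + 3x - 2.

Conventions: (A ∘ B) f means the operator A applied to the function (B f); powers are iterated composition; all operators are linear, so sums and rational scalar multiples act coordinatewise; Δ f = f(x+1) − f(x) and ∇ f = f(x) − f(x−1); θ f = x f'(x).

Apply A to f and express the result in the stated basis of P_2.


θ f = -6x^3 + 8x^2 + 3x
Δ θ f = -18x^2 - 2x + 5

g(x) = -18x^2 - 2x + 5


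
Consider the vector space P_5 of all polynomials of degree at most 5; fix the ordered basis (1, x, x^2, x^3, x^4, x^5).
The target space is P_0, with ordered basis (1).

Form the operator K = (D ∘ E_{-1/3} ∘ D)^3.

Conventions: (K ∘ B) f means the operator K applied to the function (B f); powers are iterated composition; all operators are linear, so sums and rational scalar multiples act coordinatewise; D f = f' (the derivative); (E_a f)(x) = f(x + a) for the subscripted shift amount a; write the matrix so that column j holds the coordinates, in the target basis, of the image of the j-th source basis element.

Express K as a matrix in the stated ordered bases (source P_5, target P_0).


image of 1: 0
image of x: 0
image of x^2: 0
image of x^3: 0
image of x^4: 0
image of x^5: 0
each image's coordinates form column j of the matrix

the matrix is [[0, 0, 0, 0, 0, 0]] (rows listed top to bottom)


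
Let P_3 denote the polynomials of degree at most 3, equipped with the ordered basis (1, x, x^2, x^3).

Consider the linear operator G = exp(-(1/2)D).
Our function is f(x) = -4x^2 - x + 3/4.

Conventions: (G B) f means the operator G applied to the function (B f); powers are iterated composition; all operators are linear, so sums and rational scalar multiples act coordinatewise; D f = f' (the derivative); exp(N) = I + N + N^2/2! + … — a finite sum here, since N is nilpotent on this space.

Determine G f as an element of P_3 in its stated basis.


the result is g(x) = -4x^2 + 3x + 1/4

order-1 term: 4x + 1/2
order-2 term: -1
the series for exp(-(1/2)D) f terminates at order 2
exp(-(1/2)D) f = -4x^2 + 3x + 1/4


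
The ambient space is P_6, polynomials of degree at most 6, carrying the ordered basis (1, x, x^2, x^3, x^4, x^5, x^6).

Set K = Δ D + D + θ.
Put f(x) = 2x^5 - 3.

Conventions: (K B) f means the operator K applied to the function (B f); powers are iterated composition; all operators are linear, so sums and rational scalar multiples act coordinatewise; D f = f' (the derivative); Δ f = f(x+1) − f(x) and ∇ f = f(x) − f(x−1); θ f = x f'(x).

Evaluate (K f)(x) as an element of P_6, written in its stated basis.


D f = 10x^4
Δ D f = 40x^3 + 60x^2 + 40x + 10
D f = 10x^4
θ f = 10x^5
(Δ D + D + θ) f = 10x^5 + 10x^4 + 40x^3 + 60x^2 + 40x + 10

g(x) = 10x^5 + 10x^4 + 40x^3 + 60x^2 + 40x + 10


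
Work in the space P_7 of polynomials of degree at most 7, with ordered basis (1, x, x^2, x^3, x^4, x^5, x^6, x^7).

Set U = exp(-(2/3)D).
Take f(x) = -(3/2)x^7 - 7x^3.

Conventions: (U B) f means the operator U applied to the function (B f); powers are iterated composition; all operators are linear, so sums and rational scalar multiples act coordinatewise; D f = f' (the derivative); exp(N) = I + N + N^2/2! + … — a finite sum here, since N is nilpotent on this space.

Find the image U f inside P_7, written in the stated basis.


order-1 term: 7x^6 + 14x^2
order-2 term: -14x^5 - (28/3)x
order-3 term: (140/9)x^4 + 56/27
order-4 term: -(280/27)x^3
order-5 term: (112/27)x^2
order-6 term: -(224/243)x
order-7 term: 64/729
the series for exp(-(2/3)D) f terminates at order 7
exp(-(2/3)D) f = -(3/2)x^7 + 7x^6 - 14x^5 + (140/9)x^4 - (469/27)x^3 + (490/27)x^2 - (2492/243)x + 1576/729

the result is g(x) = -(3/2)x^7 + 7x^6 - 14x^5 + (140/9)x^4 - (469/27)x^3 + (490/27)x^2 - (2492/243)x + 1576/729


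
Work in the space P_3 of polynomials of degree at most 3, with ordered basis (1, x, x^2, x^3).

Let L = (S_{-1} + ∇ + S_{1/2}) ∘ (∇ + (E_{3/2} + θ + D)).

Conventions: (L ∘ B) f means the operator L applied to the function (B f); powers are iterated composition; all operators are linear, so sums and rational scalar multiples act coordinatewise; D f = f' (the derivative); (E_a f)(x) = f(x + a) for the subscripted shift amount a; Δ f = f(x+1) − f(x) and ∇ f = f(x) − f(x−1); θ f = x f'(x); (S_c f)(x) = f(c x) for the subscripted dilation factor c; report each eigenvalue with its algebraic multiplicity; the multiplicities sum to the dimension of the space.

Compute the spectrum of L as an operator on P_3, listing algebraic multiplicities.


image of 1: 2
image of x: -x + 9
image of x^2: (15/4)x^2 + (5/2)x + 13/2
image of x^3: -(7/2)x^3 + (201/8)x^2 + (57/8)x + 6
the matrix is upper triangular; its diagonal is (2, -1, 15/4, -7/2)
for a triangular matrix the eigenvalues are the diagonal entries, with algebraic multiplicity their repetition count

λ = -7/2 (multiplicity 1), λ = -1 (multiplicity 1), λ = 2 (multiplicity 1), λ = 15/4 (multiplicity 1)


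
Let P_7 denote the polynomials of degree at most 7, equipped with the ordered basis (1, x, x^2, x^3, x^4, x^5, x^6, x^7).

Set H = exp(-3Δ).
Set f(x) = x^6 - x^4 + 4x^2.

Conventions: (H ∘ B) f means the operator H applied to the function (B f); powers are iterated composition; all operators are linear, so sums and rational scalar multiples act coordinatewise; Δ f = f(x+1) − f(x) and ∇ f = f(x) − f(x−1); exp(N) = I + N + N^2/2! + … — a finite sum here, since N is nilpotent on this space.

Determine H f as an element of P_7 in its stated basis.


order-1 term: -18x^5 - 45x^4 - 48x^3 - 27x^2 - 30x - 12
order-2 term: 135x^4 + 540x^3 + 891x^2 + 702x + 252
order-3 term: -540x^3 - 2430x^2 - 3942x - 2268
order-4 term: 1215x^2 + 4860x + 5184
order-5 term: -1458x - 3645
order-6 term: 729
the series for exp(-3Δ) f terminates at order 6
exp(-3Δ) f = x^6 - 18x^5 + 89x^4 - 48x^3 - 347x^2 + 132x + 240

g(x) = x^6 - 18x^5 + 89x^4 - 48x^3 - 347x^2 + 132x + 240


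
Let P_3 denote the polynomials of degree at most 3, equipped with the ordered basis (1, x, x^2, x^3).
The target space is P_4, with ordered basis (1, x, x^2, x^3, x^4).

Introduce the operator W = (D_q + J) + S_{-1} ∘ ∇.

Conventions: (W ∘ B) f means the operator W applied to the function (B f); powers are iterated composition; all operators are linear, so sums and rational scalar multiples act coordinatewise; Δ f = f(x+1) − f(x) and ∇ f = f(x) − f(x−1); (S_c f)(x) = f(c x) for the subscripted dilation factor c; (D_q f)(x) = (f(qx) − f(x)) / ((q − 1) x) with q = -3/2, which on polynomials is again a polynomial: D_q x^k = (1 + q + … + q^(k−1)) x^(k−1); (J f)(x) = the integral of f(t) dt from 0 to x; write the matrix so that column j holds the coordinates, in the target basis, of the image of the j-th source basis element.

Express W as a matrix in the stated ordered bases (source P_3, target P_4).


the matrix is [[0, 2, -1, 1]; [1, 0, -5/2, 3]; [0, 1/2, 0, 19/4]; [0, 0, 1/3, 0]; [0, 0, 0, 1/4]] (rows listed top to bottom)

image of 1: x
image of x: (1/2)x^2 + 2
image of x^2: (1/3)x^3 - (5/2)x - 1
image of x^3: (1/4)x^4 + (19/4)x^2 + 3x + 1
each image's coordinates form column j of the matrix
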